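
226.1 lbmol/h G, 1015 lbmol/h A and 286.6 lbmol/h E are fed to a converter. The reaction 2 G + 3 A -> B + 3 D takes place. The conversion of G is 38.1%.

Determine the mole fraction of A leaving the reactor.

0.597

G reacted = 0.381 × 226.1 = 86.14 lbmol/h; ν_G = −2, so ξ = 86.14/2 = 43.07 lbmol/h.
Outlet amounts (n = n₀ + ν ξ):
  G: 226.1 − 2(43.07) = 140
  A: 1015 − 3(43.07) = 885.8
  B: 0 + 1(43.07) = 43.07
  D: 0 + 3(43.07) = 129.2
  E: 286.6 (inert)
Total out = 1485 lbmol/h; y_A = 885.8 / 1485 = 0.5966.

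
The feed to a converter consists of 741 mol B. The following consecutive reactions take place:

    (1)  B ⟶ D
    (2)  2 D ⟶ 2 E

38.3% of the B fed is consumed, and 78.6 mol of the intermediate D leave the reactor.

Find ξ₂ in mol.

ξ₂ = 103 mol

Conversion of B: B consumed = 1ξ₁ = 0.383 × 741 → ξ₁ = 283.8 mol.
D balance: n_D = 0 + 1ξ₁ − 2ξ₂ = 78.6 → ξ₂ = (1·283.8 − 78.6)/2 = 102.6 mol.
Outlet amounts (n = n₀ + Σ ν·ξ):
  B: 741 − 1(283.8) = 457.2
  D: 0 + 1(283.8) − 2(102.6) = 78.6
  E: 0 + 2(102.6) = 205.2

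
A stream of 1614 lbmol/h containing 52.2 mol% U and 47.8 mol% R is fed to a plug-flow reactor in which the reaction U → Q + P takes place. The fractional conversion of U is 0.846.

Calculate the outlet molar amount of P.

U reacted = 0.846 × 842.5 = 712.8 lbmol/h; ν_U = −1, so ξ = 712.8/1 = 712.8 lbmol/h.
Outlet amounts (n = n₀ + ν ξ):
  U: 842.5 − 1(712.8) = 129.7
  Q: 0 + 1(712.8) = 712.8
  P: 0 + 1(712.8) = 712.8
  R: 771.5 (inert)

713 lbmol/h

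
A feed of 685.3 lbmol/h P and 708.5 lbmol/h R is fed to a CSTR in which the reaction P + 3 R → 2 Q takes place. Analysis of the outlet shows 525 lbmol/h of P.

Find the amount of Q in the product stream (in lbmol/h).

321 lbmol/h

For P: n = n₀ − 1ξ → 525 = 685.3 − 1ξ, giving ξ = 160.3 lbmol/h.
Outlet amounts (n = n₀ + ν ξ):
  P: 685.3 − 1(160.3) = 525
  R: 708.5 − 3(160.3) = 227.6
  Q: 0 + 2(160.3) = 320.6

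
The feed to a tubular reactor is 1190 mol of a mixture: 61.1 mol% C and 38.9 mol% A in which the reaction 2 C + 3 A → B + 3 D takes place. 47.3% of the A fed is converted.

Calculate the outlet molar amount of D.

219 mol

A reacted = 0.473 × 462.9 = 219 mol; ν_A = −3, so ξ = 219/3 = 72.99 mol.
Outlet amounts (n = n₀ + ν ξ):
  C: 727.1 − 2(72.99) = 581.1
  A: 462.9 − 3(72.99) = 244
  B: 0 + 1(72.99) = 72.99
  D: 0 + 3(72.99) = 219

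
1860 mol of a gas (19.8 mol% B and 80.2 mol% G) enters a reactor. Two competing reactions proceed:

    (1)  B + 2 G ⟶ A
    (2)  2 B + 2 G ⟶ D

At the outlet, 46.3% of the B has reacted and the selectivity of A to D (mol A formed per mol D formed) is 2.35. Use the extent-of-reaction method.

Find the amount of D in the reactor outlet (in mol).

Conversion of B: B consumed = 0.463 × 368.3 = 170.5 mol = 1ξ₁ + 2ξ₂.
Selectivity: 1ξ₁ / (1ξ₂) = 2.35 → ξ₁ = 2.35 ξ₂.
Substitute: (1·2.35 + 2) ξ₂ = 170.5 → ξ₂ = 39.2 mol, ξ₁ = 92.12 mol.
Outlet amounts (n = n₀ + Σ ν·ξ):
  B: 368.3 − 1(92.12) − 2(39.2) = 197.8
  G: 1492 − 2(92.12) − 2(39.2) = 1229
  A: 0 + 1(92.12) = 92.12
  D: 0 + 1(39.2) = 39.2

39.2 mol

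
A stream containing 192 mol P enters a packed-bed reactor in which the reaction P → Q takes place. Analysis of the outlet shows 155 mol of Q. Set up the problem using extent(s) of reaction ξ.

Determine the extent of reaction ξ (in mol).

For Q: n = n₀ + 1ξ → 155 = 0 + 1ξ, giving ξ = 155 mol.
Outlet amounts (n = n₀ + ν ξ):
  P: 192 − 1(155) = 37
  Q: 0 + 1(155) = 155

ξ = 155 mol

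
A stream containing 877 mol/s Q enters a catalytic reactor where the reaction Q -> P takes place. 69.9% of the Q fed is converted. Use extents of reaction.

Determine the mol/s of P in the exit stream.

Q reacted = 0.699 × 877 = 613 mol/s; ν_Q = −1, so ξ = 613/1 = 613 mol/s.
Outlet amounts (n = n₀ + ν ξ):
  Q: 877 − 1(613) = 264
  P: 0 + 1(613) = 613

613 mol/s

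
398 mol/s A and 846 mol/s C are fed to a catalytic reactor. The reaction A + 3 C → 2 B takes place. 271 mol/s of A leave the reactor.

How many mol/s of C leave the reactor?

465 mol/s

For A: n = n₀ − 1ξ → 271 = 398 − 1ξ, giving ξ = 127 mol/s.
Outlet amounts (n = n₀ + ν ξ):
  A: 398 − 1(127) = 271
  C: 846 − 3(127) = 465
  B: 0 + 2(127) = 254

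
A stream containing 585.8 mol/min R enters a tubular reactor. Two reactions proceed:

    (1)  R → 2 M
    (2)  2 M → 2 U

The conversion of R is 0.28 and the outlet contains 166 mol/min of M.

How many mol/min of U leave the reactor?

Conversion of R: R consumed = 1ξ₁ = 0.28 × 585.8 → ξ₁ = 164 mol/min.
M balance: n_M = 0 + 2ξ₁ − 2ξ₂ = 166 → ξ₂ = (2·164 − 166)/2 = 81.02 mol/min.
Outlet amounts (n = n₀ + Σ ν·ξ):
  R: 585.8 − 1(164) = 421.8
  M: 0 + 2(164) − 2(81.02) = 166
  U: 0 + 2(81.02) = 162

162 mol/min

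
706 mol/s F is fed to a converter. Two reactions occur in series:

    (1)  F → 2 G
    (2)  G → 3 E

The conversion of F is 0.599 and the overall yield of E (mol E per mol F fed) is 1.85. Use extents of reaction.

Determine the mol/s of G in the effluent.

410 mol/s

Conversion of F: F consumed = 1ξ₁ = 0.599 × 706 → ξ₁ = 422.9 mol/s.
Yield of E: 3ξ₂ / 706 = 1.85 → ξ₂ = 435.4 mol/s.
Outlet amounts (n = n₀ + Σ ν·ξ):
  F: 706 − 1(422.9) = 283.1
  G: 0 + 2(422.9) − 1(435.4) = 410.4
  E: 0 + 3(435.4) = 1306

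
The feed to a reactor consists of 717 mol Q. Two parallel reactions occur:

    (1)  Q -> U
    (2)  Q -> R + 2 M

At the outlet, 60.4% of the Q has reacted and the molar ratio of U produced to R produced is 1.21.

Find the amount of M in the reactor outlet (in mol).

392 mol

Conversion of Q: Q consumed = 0.604 × 717 = 433.1 mol = 1ξ₁ + 1ξ₂.
Selectivity: 1ξ₁ / (1ξ₂) = 1.21 → ξ₁ = 1.21 ξ₂.
Substitute: (1·1.21 + 1) ξ₂ = 433.1 → ξ₂ = 196 mol, ξ₁ = 237.1 mol.
Outlet amounts (n = n₀ + Σ ν·ξ):
  Q: 717 − 1(237.1) − 1(196) = 283.9
  U: 0 + 1(237.1) = 237.1
  R: 0 + 1(196) = 196
  M: 0 + 2(196) = 391.9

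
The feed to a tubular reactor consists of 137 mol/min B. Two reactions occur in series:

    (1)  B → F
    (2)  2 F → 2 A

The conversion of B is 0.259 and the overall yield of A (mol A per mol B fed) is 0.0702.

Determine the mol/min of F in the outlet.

Conversion of B: B consumed = 1ξ₁ = 0.259 × 137 → ξ₁ = 35.48 mol/min.
Yield of A: 2ξ₂ / 137 = 0.0702 → ξ₂ = 4.809 mol/min.
Outlet amounts (n = n₀ + Σ ν·ξ):
  B: 137 − 1(35.48) = 101.5
  F: 0 + 1(35.48) − 2(4.809) = 25.87
  A: 0 + 2(4.809) = 9.617

25.9 mol/min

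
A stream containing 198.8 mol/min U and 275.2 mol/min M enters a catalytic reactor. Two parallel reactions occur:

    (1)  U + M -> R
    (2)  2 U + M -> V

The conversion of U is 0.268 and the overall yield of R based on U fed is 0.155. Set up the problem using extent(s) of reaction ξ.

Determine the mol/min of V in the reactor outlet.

11.2 mol/min

Yield of R: 1ξ₁ / 198.8 = 0.155 → ξ₁ = 30.81 mol/min.
Conversion of U: 1ξ₁ + 2ξ₂ = 0.268 × 198.8 = 53.28 → ξ₂ = 11.23 mol/min.
Outlet amounts (n = n₀ + Σ ν·ξ):
  U: 198.8 − 1(30.81) − 2(11.23) = 145.5
  M: 275.2 − 1(30.81) − 1(11.23) = 233.2
  R: 0 + 1(30.81) = 30.81
  V: 0 + 1(11.23) = 11.23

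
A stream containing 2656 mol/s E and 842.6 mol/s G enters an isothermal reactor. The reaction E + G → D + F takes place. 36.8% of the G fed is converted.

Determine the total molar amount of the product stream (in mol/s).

3500 mol/s

G reacted = 0.368 × 842.6 = 310.1 mol/s; ν_G = −1, so ξ = 310.1/1 = 310.1 mol/s.
Outlet amounts (n = n₀ + ν ξ):
  E: 2656 − 1(310.1) = 2346
  G: 842.6 − 1(310.1) = 532.5
  D: 0 + 1(310.1) = 310.1
  F: 0 + 1(310.1) = 310.1
Total out = 2346 + 532.5 + 310.1 + 310.1 = 3499 mol/s.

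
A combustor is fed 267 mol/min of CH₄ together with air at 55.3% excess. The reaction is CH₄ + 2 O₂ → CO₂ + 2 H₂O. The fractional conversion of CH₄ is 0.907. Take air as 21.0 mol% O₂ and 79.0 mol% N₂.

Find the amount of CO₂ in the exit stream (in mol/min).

Stoichiometric O₂ = 2 × 267 = 534 mol/min; O₂ fed = 534 × 1.553 = 829.3 mol/min.
N₂ fed = 829.3 × 79/21 = 3120 mol/min.
Fuel reacted = 0.907 × 267 → ξ = 242.2 mol/min.
Outlet (n = n₀ + ν ξ):
  CH₄: 267 − 1(242.2) = 24.83
  O₂: 829.3 − 2(242.2) = 345
  N₂: 3120 (inert)
  CO₂: 0 + 1(242.2) = 242.2
  H₂O: 0 + 2(242.2) = 484.3

242 mol/min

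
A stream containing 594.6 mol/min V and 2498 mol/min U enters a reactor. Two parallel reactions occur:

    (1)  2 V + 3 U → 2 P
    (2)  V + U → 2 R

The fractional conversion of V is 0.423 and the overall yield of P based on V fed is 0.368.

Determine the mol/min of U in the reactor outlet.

Yield of P: 2ξ₁ / 594.6 = 0.368 → ξ₁ = 109.4 mol/min.
Conversion of V: 2ξ₁ + 1ξ₂ = 0.423 × 594.6 = 251.5 → ξ₂ = 32.7 mol/min.
Outlet amounts (n = n₀ + Σ ν·ξ):
  V: 594.6 − 2(109.4) − 1(32.7) = 343.1
  U: 2498 − 3(109.4) − 1(32.7) = 2137
  P: 0 + 2(109.4) = 218.8
  R: 0 + 2(32.7) = 65.41

2140 mol/min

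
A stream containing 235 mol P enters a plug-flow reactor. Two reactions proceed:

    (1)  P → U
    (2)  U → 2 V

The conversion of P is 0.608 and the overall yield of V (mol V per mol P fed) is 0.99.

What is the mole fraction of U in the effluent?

0.0756

Conversion of P: P consumed = 1ξ₁ = 0.608 × 235 → ξ₁ = 142.9 mol.
Yield of V: 2ξ₂ / 235 = 0.99 → ξ₂ = 116.3 mol.
Outlet amounts (n = n₀ + Σ ν·ξ):
  P: 235 − 1(142.9) = 92.12
  U: 0 + 1(142.9) − 1(116.3) = 26.55
  V: 0 + 2(116.3) = 232.7
Total out = 351.3 mol; y_U = 26.55 / 351.3 = 0.07559.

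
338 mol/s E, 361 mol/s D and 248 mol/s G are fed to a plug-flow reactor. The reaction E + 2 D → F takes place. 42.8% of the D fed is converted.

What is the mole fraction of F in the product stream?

D reacted = 0.428 × 361 = 154.5 mol/s; ν_D = −2, so ξ = 154.5/2 = 77.25 mol/s.
Outlet amounts (n = n₀ + ν ξ):
  E: 338 − 1(77.25) = 260.7
  D: 361 − 2(77.25) = 206.5
  F: 0 + 1(77.25) = 77.25
  G: 248 (inert)
Total out = 792.5 mol/s; y_F = 77.25 / 792.5 = 0.09748.

0.0975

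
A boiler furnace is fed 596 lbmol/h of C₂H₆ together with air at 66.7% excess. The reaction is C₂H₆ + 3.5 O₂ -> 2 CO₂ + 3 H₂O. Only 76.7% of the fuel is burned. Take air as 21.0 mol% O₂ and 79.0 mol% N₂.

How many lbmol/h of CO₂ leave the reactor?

914 lbmol/h

Stoichiometric O₂ = 3.5 × 596 = 2086 lbmol/h; O₂ fed = 2086 × 1.667 = 3477 lbmol/h.
N₂ fed = 3477 × 79/21 = 13080 lbmol/h.
Fuel reacted = 0.767 × 596 → ξ = 457.1 lbmol/h.
Outlet (n = n₀ + ν ξ):
  C₂H₆: 596 − 1(457.1) = 138.9
  O₂: 3477 − 3.5(457.1) = 1877
  N₂: 13080 (inert)
  CO₂: 0 + 2(457.1) = 914.3
  H₂O: 0 + 3(457.1) = 1371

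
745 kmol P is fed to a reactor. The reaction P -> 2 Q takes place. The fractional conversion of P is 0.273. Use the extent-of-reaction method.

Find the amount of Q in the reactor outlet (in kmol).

P reacted = 0.273 × 745 = 203.4 kmol; ν_P = −1, so ξ = 203.4/1 = 203.4 kmol.
Outlet amounts (n = n₀ + ν ξ):
  P: 745 − 1(203.4) = 541.6
  Q: 0 + 2(203.4) = 406.8

407 kmol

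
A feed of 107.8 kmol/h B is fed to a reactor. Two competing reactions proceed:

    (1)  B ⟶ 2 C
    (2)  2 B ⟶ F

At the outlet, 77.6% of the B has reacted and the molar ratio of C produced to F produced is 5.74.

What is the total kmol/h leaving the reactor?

Conversion of B: B consumed = 0.776 × 107.8 = 83.65 kmol/h = 1ξ₁ + 2ξ₂.
Selectivity: 2ξ₁ / (1ξ₂) = 5.74 → ξ₁ = 2.87 ξ₂.
Substitute: (1·2.87 + 2) ξ₂ = 83.65 → ξ₂ = 17.18 kmol/h, ξ₁ = 49.3 kmol/h.
Outlet amounts (n = n₀ + Σ ν·ξ):
  B: 107.8 − 1(49.3) − 2(17.18) = 24.15
  C: 0 + 2(49.3) = 98.6
  F: 0 + 1(17.18) = 17.18
Total out = 24.15 + 98.6 + 17.18 = 139.9 kmol/h.

140 kmol/h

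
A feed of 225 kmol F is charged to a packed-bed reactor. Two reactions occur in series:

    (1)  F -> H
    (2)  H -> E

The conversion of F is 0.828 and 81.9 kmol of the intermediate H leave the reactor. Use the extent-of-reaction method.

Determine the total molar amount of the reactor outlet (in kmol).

Conversion of F: F consumed = 1ξ₁ = 0.828 × 225 → ξ₁ = 186.3 kmol.
H balance: n_H = 0 + 1ξ₁ − 1ξ₂ = 81.9 → ξ₂ = (1·186.3 − 81.9)/1 = 104.4 kmol.
Outlet amounts (n = n₀ + Σ ν·ξ):
  F: 225 − 1(186.3) = 38.7
  H: 0 + 1(186.3) − 1(104.4) = 81.9
  E: 0 + 1(104.4) = 104.4
Total out = 38.7 + 81.9 + 104.4 = 225 kmol.

225 kmol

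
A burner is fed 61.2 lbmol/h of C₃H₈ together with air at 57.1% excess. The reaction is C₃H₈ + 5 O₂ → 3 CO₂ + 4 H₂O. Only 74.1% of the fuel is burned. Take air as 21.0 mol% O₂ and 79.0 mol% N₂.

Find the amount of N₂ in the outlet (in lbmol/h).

Stoichiometric O₂ = 5 × 61.2 = 306 lbmol/h; O₂ fed = 306 × 1.571 = 480.7 lbmol/h.
N₂ fed = 480.7 × 79/21 = 1808 lbmol/h.
Fuel reacted = 0.741 × 61.2 → ξ = 45.35 lbmol/h.
Outlet (n = n₀ + ν ξ):
  C₃H₈: 61.2 − 1(45.35) = 15.85
  O₂: 480.7 − 5(45.35) = 254
  N₂: 1808 (inert)
  CO₂: 0 + 3(45.35) = 136
  H₂O: 0 + 4(45.35) = 181.4

1810 lbmol/h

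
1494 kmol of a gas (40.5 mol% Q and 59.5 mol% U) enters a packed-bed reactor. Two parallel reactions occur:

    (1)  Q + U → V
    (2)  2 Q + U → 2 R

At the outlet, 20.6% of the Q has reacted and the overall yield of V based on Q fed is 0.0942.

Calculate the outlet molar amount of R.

67.6 kmol

Yield of V: 1ξ₁ / 605.1 = 0.0942 → ξ₁ = 57 kmol.
Conversion of Q: 1ξ₁ + 2ξ₂ = 0.206 × 605.1 = 124.6 → ξ₂ = 33.82 kmol.
Outlet amounts (n = n₀ + Σ ν·ξ):
  Q: 605.1 − 1(57) − 2(33.82) = 480.4
  U: 888.9 − 1(57) − 1(33.82) = 798.1
  V: 0 + 1(57) = 57
  R: 0 + 2(33.82) = 67.65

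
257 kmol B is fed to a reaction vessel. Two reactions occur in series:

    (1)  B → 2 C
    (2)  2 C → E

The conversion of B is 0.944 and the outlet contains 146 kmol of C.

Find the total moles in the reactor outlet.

330 kmol

Conversion of B: B consumed = 1ξ₁ = 0.944 × 257 → ξ₁ = 242.6 kmol.
C balance: n_C = 0 + 2ξ₁ − 2ξ₂ = 146 → ξ₂ = (2·242.6 − 146)/2 = 169.6 kmol.
Outlet amounts (n = n₀ + Σ ν·ξ):
  B: 257 − 1(242.6) = 14.39
  C: 0 + 2(242.6) − 2(169.6) = 146
  E: 0 + 1(169.6) = 169.6
Total out = 14.39 + 146 + 169.6 = 330 kmol.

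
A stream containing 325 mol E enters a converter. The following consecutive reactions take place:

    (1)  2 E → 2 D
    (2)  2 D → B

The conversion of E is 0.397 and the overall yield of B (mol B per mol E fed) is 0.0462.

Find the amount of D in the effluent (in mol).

Conversion of E: E consumed = 2ξ₁ = 0.397 × 325 → ξ₁ = 64.51 mol.
Yield of B: 1ξ₂ / 325 = 0.0462 → ξ₂ = 15.01 mol.
Outlet amounts (n = n₀ + Σ ν·ξ):
  E: 325 − 2(64.51) = 196
  D: 0 + 2(64.51) − 2(15.01) = 99
  B: 0 + 1(15.01) = 15.01

99 mol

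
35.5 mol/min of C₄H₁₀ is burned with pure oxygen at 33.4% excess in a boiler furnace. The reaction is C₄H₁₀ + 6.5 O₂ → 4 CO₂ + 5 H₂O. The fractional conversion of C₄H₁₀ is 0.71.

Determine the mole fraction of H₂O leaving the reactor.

0.331

Stoichiometric O₂ = 6.5 × 35.5 = 230.8 mol/min; O₂ fed = 230.8 × 1.334 = 307.8 mol/min.
Fuel reacted = 0.71 × 35.5 → ξ = 25.2 mol/min.
Outlet (n = n₀ + ν ξ):
  C₄H₁₀: 35.5 − 1(25.2) = 10.3
  O₂: 307.8 − 6.5(25.2) = 144
  CO₂: 0 + 4(25.2) = 100.8
  H₂O: 0 + 5(25.2) = 126
Total out = 381.1 mol/min; y_H₂O = 126 / 381.1 = 0.3307.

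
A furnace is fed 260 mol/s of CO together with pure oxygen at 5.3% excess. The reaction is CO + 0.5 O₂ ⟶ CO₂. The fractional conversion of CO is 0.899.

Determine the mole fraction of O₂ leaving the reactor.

0.0715

Stoichiometric O₂ = 0.5 × 260 = 130 mol/s; O₂ fed = 130 × 1.053 = 136.9 mol/s.
Fuel reacted = 0.899 × 260 → ξ = 233.7 mol/s.
Outlet (n = n₀ + ν ξ):
  CO: 260 − 1(233.7) = 26.26
  O₂: 136.9 − 0.5(233.7) = 20.02
  CO₂: 0 + 1(233.7) = 233.7
Total out = 280 mol/s; y_O₂ = 20.02 / 280 = 0.07149.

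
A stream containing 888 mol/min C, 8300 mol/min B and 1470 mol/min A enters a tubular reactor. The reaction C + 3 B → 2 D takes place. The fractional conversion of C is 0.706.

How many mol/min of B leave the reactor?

C reacted = 0.706 × 888 = 626.9 mol/min; ν_C = −1, so ξ = 626.9/1 = 626.9 mol/min.
Outlet amounts (n = n₀ + ν ξ):
  C: 888 − 1(626.9) = 261.1
  B: 8300 − 3(626.9) = 6419
  D: 0 + 2(626.9) = 1254
  A: 1470 (inert)

6420 mol/min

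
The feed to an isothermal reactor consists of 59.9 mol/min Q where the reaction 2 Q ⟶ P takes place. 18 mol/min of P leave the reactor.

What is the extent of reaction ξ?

For P: n = n₀ + 1ξ → 18 = 0 + 1ξ, giving ξ = 18 mol/min.
Outlet amounts (n = n₀ + ν ξ):
  Q: 59.9 − 2(18) = 23.9
  P: 0 + 1(18) = 18

ξ = 18 mol/min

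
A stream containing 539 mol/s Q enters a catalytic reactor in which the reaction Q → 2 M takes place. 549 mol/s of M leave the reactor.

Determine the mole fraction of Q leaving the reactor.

0.325

For M: n = n₀ + 2ξ → 549 = 0 + 2ξ, giving ξ = 274.5 mol/s.
Outlet amounts (n = n₀ + ν ξ):
  Q: 539 − 1(274.5) = 264.5
  M: 0 + 2(274.5) = 549
Total out = 813.5 mol/s; y_Q = 264.5 / 813.5 = 0.3251.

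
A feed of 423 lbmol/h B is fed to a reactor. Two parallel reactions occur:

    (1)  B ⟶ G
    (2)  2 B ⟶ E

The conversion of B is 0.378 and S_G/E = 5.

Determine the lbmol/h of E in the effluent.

Conversion of B: B consumed = 0.378 × 423 = 159.9 lbmol/h = 1ξ₁ + 2ξ₂.
Selectivity: 1ξ₁ / (1ξ₂) = 5 → ξ₁ = 5 ξ₂.
Substitute: (1·5 + 2) ξ₂ = 159.9 → ξ₂ = 22.84 lbmol/h, ξ₁ = 114.2 lbmol/h.
Outlet amounts (n = n₀ + Σ ν·ξ):
  B: 423 − 1(114.2) − 2(22.84) = 263.1
  G: 0 + 1(114.2) = 114.2
  E: 0 + 1(22.84) = 22.84

22.8 lbmol/h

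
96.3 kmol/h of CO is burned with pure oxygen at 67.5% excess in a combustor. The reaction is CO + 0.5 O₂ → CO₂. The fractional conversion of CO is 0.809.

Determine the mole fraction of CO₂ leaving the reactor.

Stoichiometric O₂ = 0.5 × 96.3 = 48.15 kmol/h; O₂ fed = 48.15 × 1.675 = 80.65 kmol/h.
Fuel reacted = 0.809 × 96.3 → ξ = 77.91 kmol/h.
Outlet (n = n₀ + ν ξ):
  CO: 96.3 − 1(77.91) = 18.39
  O₂: 80.65 − 0.5(77.91) = 41.7
  CO₂: 0 + 1(77.91) = 77.91
Total out = 138 kmol/h; y_CO₂ = 77.91 / 138 = 0.5645.

0.565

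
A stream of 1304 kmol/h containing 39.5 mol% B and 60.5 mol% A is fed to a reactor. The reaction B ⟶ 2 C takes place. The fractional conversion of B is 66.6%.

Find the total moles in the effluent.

B reacted = 0.666 × 515.1 = 343 kmol/h; ν_B = −1, so ξ = 343/1 = 343 kmol/h.
Outlet amounts (n = n₀ + ν ξ):
  B: 515.1 − 1(343) = 172
  C: 0 + 2(343) = 686.1
  A: 788.9 (inert)
Total out = 172 + 686.1 + 788.9 = 1647 kmol/h.

1650 kmol/h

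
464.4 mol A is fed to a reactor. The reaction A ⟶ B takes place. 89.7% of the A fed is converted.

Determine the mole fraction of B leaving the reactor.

0.897

A reacted = 0.897 × 464.4 = 416.6 mol; ν_A = −1, so ξ = 416.6/1 = 416.6 mol.
Outlet amounts (n = n₀ + ν ξ):
  A: 464.4 − 1(416.6) = 47.83
  B: 0 + 1(416.6) = 416.6
Total out = 464.4 mol; y_B = 416.6 / 464.4 = 0.897.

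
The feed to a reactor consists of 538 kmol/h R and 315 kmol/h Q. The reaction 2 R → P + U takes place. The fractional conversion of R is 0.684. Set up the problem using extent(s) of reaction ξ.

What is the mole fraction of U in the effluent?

0.216

R reacted = 0.684 × 538 = 368 kmol/h; ν_R = −2, so ξ = 368/2 = 184 kmol/h.
Outlet amounts (n = n₀ + ν ξ):
  R: 538 − 2(184) = 170
  P: 0 + 1(184) = 184
  U: 0 + 1(184) = 184
  Q: 315 (inert)
Total out = 853 kmol/h; y_U = 184 / 853 = 0.2157.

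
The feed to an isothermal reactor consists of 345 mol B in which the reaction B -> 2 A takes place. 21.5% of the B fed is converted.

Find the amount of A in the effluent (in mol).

B reacted = 0.215 × 345 = 74.17 mol; ν_B = −1, so ξ = 74.17/1 = 74.17 mol.
Outlet amounts (n = n₀ + ν ξ):
  B: 345 − 1(74.17) = 270.8
  A: 0 + 2(74.17) = 148.3

148 mol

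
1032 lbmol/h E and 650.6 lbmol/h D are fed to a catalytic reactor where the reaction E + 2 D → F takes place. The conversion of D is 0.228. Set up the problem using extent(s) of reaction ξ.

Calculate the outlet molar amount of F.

74.2 lbmol/h

D reacted = 0.228 × 650.6 = 148.3 lbmol/h; ν_D = −2, so ξ = 148.3/2 = 74.17 lbmol/h.
Outlet amounts (n = n₀ + ν ξ):
  E: 1032 − 1(74.17) = 957.8
  D: 650.6 − 2(74.17) = 502.3
  F: 0 + 1(74.17) = 74.17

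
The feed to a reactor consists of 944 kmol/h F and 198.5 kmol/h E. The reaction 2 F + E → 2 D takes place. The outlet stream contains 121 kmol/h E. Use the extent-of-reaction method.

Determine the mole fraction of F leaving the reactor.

For E: n = n₀ − 1ξ → 121 = 198.5 − 1ξ, giving ξ = 77.5 kmol/h.
Outlet amounts (n = n₀ + ν ξ):
  F: 944 − 2(77.5) = 789
  E: 198.5 − 1(77.5) = 121
  D: 0 + 2(77.5) = 155
Total out = 1065 kmol/h; y_F = 789 / 1065 = 0.7408.

0.741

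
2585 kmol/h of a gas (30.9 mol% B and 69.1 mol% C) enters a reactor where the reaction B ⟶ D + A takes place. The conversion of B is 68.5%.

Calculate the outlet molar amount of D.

B reacted = 0.685 × 798.8 = 547.2 kmol/h; ν_B = −1, so ξ = 547.2/1 = 547.2 kmol/h.
Outlet amounts (n = n₀ + ν ξ):
  B: 798.8 − 1(547.2) = 251.6
  D: 0 + 1(547.2) = 547.2
  A: 0 + 1(547.2) = 547.2
  C: 1786 (inert)

547 kmol/h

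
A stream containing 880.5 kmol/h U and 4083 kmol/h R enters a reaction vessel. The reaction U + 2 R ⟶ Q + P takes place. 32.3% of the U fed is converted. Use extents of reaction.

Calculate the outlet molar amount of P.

U reacted = 0.323 × 880.5 = 284.4 kmol/h; ν_U = −1, so ξ = 284.4/1 = 284.4 kmol/h.
Outlet amounts (n = n₀ + ν ξ):
  U: 880.5 − 1(284.4) = 596.1
  R: 4083 − 2(284.4) = 3514
  Q: 0 + 1(284.4) = 284.4
  P: 0 + 1(284.4) = 284.4

284 kmol/h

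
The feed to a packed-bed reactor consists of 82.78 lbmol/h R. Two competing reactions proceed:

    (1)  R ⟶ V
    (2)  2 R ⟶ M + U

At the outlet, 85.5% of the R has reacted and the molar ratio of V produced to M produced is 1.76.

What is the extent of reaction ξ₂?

Conversion of R: R consumed = 0.855 × 82.78 = 70.78 lbmol/h = 1ξ₁ + 2ξ₂.
Selectivity: 1ξ₁ / (1ξ₂) = 1.76 → ξ₁ = 1.76 ξ₂.
Substitute: (1·1.76 + 2) ξ₂ = 70.78 → ξ₂ = 18.82 lbmol/h, ξ₁ = 33.13 lbmol/h.
Outlet amounts (n = n₀ + Σ ν·ξ):
  R: 82.78 − 1(33.13) − 2(18.82) = 12
  V: 0 + 1(33.13) = 33.13
  M: 0 + 1(18.82) = 18.82
  U: 0 + 1(18.82) = 18.82

ξ₂ = 18.8 lbmol/h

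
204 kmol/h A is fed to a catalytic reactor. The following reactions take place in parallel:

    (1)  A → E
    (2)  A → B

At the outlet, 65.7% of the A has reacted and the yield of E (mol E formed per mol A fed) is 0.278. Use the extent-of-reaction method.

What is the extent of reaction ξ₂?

Yield of E: 1ξ₁ / 204 = 0.278 → ξ₁ = 56.71 kmol/h.
Conversion of A: 1ξ₁ + 1ξ₂ = 0.657 × 204 = 134 → ξ₂ = 77.32 kmol/h.
Outlet amounts (n = n₀ + Σ ν·ξ):
  A: 204 − 1(56.71) − 1(77.32) = 69.97
  E: 0 + 1(56.71) = 56.71
  B: 0 + 1(77.32) = 77.32

ξ₂ = 77.3 kmol/h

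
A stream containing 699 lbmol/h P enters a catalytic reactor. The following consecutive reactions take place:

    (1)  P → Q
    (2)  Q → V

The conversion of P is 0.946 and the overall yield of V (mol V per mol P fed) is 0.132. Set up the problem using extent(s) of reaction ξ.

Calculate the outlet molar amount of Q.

Conversion of P: P consumed = 1ξ₁ = 0.946 × 699 → ξ₁ = 661.3 lbmol/h.
Yield of V: 1ξ₂ / 699 = 0.132 → ξ₂ = 92.27 lbmol/h.
Outlet amounts (n = n₀ + Σ ν·ξ):
  P: 699 − 1(661.3) = 37.75
  Q: 0 + 1(661.3) − 1(92.27) = 569
  V: 0 + 1(92.27) = 92.27

569 lbmol/h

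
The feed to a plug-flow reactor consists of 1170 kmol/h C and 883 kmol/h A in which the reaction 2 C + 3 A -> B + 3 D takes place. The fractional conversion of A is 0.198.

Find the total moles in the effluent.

A reacted = 0.198 × 883 = 174.8 kmol/h; ν_A = −3, so ξ = 174.8/3 = 58.28 kmol/h.
Outlet amounts (n = n₀ + ν ξ):
  C: 1170 − 2(58.28) = 1053
  A: 883 − 3(58.28) = 708.2
  B: 0 + 1(58.28) = 58.28
  D: 0 + 3(58.28) = 174.8
Total out = 1053 + 708.2 + 58.28 + 174.8 = 1995 kmol/h.

1990 kmol/h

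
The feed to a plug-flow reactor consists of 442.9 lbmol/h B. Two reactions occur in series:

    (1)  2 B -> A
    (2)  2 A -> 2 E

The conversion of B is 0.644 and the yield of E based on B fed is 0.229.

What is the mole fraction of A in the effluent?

Conversion of B: B consumed = 2ξ₁ = 0.644 × 442.9 → ξ₁ = 142.6 lbmol/h.
Yield of E: 2ξ₂ / 442.9 = 0.229 → ξ₂ = 50.71 lbmol/h.
Outlet amounts (n = n₀ + Σ ν·ξ):
  B: 442.9 − 2(142.6) = 157.7
  A: 0 + 1(142.6) − 2(50.71) = 41.19
  E: 0 + 2(50.71) = 101.4
Total out = 300.3 lbmol/h; y_A = 41.19 / 300.3 = 0.1372.

0.137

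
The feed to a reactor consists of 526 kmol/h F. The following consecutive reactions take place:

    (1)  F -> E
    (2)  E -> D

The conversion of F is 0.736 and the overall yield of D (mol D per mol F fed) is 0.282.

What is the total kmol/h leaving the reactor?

Conversion of F: F consumed = 1ξ₁ = 0.736 × 526 → ξ₁ = 387.1 kmol/h.
Yield of D: 1ξ₂ / 526 = 0.282 → ξ₂ = 148.3 kmol/h.
Outlet amounts (n = n₀ + Σ ν·ξ):
  F: 526 − 1(387.1) = 138.9
  E: 0 + 1(387.1) − 1(148.3) = 238.8
  D: 0 + 1(148.3) = 148.3
Total out = 138.9 + 238.8 + 148.3 = 526 kmol/h.

526 kmol/h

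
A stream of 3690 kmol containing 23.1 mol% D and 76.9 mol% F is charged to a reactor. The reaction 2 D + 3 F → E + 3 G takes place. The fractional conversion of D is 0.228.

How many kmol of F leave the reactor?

2550 kmol

D reacted = 0.228 × 852.4 = 194.3 kmol; ν_D = −2, so ξ = 194.3/2 = 97.17 kmol.
Outlet amounts (n = n₀ + ν ξ):
  D: 852.4 − 2(97.17) = 658
  F: 2838 − 3(97.17) = 2546
  E: 0 + 1(97.17) = 97.17
  G: 0 + 3(97.17) = 291.5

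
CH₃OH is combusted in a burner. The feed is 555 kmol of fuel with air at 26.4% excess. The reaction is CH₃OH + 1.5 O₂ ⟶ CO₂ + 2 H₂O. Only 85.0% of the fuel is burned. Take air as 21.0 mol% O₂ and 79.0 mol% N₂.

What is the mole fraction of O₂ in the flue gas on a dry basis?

0.0709

Stoichiometric O₂ = 1.5 × 555 = 832.5 kmol; O₂ fed = 832.5 × 1.264 = 1052 kmol.
N₂ fed = 1052 × 79/21 = 3959 kmol.
Fuel reacted = 0.85 × 555 → ξ = 471.8 kmol.
Outlet (n = n₀ + ν ξ):
  CH₃OH: 555 − 1(471.8) = 83.25
  O₂: 1052 − 1.5(471.8) = 344.7
  N₂: 3959 (inert)
  CO₂: 0 + 1(471.8) = 471.8
  H₂O: 0 + 2(471.8) = 943.5
Dry total = 4858 kmol; y_O₂ (dry) = 344.7 / 4858 = 0.07094.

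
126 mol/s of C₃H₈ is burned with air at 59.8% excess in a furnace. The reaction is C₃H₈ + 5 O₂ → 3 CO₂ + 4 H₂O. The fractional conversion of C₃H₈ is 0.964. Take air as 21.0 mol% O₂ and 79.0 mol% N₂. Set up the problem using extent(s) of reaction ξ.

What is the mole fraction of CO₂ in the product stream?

0.0723

Stoichiometric O₂ = 5 × 126 = 630 mol/s; O₂ fed = 630 × 1.598 = 1007 mol/s.
N₂ fed = 1007 × 79/21 = 3787 mol/s.
Fuel reacted = 0.964 × 126 → ξ = 121.5 mol/s.
Outlet (n = n₀ + ν ξ):
  C₃H₈: 126 − 1(121.5) = 4.536
  O₂: 1007 − 5(121.5) = 399.4
  N₂: 3787 (inert)
  CO₂: 0 + 3(121.5) = 364.4
  H₂O: 0 + 4(121.5) = 485.9
Total out = 5041 mol/s; y_CO₂ = 364.4 / 5041 = 0.07228.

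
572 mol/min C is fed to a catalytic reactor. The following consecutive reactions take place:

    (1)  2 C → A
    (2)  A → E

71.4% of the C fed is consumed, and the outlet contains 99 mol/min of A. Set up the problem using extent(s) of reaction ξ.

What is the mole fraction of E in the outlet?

0.286

Conversion of C: C consumed = 2ξ₁ = 0.714 × 572 → ξ₁ = 204.2 mol/min.
A balance: n_A = 0 + 1ξ₁ − 1ξ₂ = 99 → ξ₂ = (1·204.2 − 99)/1 = 105.2 mol/min.
Outlet amounts (n = n₀ + Σ ν·ξ):
  C: 572 − 2(204.2) = 163.6
  A: 0 + 1(204.2) − 1(105.2) = 99
  E: 0 + 1(105.2) = 105.2
Total out = 367.8 mol/min; y_E = 105.2 / 367.8 = 0.286.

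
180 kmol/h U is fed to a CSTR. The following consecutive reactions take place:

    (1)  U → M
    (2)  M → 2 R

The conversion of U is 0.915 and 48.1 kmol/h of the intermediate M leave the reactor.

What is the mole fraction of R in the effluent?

Conversion of U: U consumed = 1ξ₁ = 0.915 × 180 → ξ₁ = 164.7 kmol/h.
M balance: n_M = 0 + 1ξ₁ − 1ξ₂ = 48.1 → ξ₂ = (1·164.7 − 48.1)/1 = 116.6 kmol/h.
Outlet amounts (n = n₀ + Σ ν·ξ):
  U: 180 − 1(164.7) = 15.3
  M: 0 + 1(164.7) − 1(116.6) = 48.1
  R: 0 + 2(116.6) = 233.2
Total out = 296.6 kmol/h; y_R = 233.2 / 296.6 = 0.7862.

0.786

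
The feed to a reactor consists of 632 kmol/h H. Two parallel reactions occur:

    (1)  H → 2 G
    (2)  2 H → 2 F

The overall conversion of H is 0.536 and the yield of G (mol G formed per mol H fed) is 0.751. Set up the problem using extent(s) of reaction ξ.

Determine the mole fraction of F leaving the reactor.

0.117

Yield of G: 2ξ₁ / 632 = 0.751 → ξ₁ = 237.3 kmol/h.
Conversion of H: 1ξ₁ + 2ξ₂ = 0.536 × 632 = 338.8 → ξ₂ = 50.72 kmol/h.
Outlet amounts (n = n₀ + Σ ν·ξ):
  H: 632 − 1(237.3) − 2(50.72) = 293.2
  G: 0 + 2(237.3) = 474.6
  F: 0 + 2(50.72) = 101.4
Total out = 869.3 kmol/h; y_F = 101.4 / 869.3 = 0.1167.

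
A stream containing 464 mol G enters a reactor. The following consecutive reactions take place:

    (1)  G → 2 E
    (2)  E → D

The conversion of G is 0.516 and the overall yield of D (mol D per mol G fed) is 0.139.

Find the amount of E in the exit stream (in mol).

414 mol

Conversion of G: G consumed = 1ξ₁ = 0.516 × 464 → ξ₁ = 239.4 mol.
Yield of D: 1ξ₂ / 464 = 0.139 → ξ₂ = 64.5 mol.
Outlet amounts (n = n₀ + Σ ν·ξ):
  G: 464 − 1(239.4) = 224.6
  E: 0 + 2(239.4) − 1(64.5) = 414.4
  D: 0 + 1(64.5) = 64.5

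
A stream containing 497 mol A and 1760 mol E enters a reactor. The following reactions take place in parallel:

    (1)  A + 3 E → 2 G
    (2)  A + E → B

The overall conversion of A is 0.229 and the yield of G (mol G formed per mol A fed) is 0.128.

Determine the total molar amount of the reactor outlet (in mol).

2110 mol

Yield of G: 2ξ₁ / 497 = 0.128 → ξ₁ = 31.81 mol.
Conversion of A: 1ξ₁ + 1ξ₂ = 0.229 × 497 = 113.8 → ξ₂ = 82 mol.
Outlet amounts (n = n₀ + Σ ν·ξ):
  A: 497 − 1(31.81) − 1(82) = 383.2
  E: 1760 − 3(31.81) − 1(82) = 1583
  G: 0 + 2(31.81) = 63.62
  B: 0 + 1(82) = 82
Total out = 383.2 + 1583 + 63.62 + 82 = 2111 mol.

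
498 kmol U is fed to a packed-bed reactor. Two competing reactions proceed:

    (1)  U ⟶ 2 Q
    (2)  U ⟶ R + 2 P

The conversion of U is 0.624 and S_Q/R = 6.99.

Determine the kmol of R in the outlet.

69.1 kmol

Conversion of U: U consumed = 0.624 × 498 = 310.8 kmol = 1ξ₁ + 1ξ₂.
Selectivity: 2ξ₁ / (1ξ₂) = 6.99 → ξ₁ = 3.495 ξ₂.
Substitute: (1·3.495 + 1) ξ₂ = 310.8 → ξ₂ = 69.13 kmol, ξ₁ = 241.6 kmol.
Outlet amounts (n = n₀ + Σ ν·ξ):
  U: 498 − 1(241.6) − 1(69.13) = 187.2
  Q: 0 + 2(241.6) = 483.2
  R: 0 + 1(69.13) = 69.13
  P: 0 + 2(69.13) = 138.3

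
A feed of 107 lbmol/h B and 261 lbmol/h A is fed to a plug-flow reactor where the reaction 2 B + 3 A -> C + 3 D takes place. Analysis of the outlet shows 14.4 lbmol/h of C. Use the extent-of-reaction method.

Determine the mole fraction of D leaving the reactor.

0.122

For C: n = n₀ + 1ξ → 14.4 = 0 + 1ξ, giving ξ = 14.4 lbmol/h.
Outlet amounts (n = n₀ + ν ξ):
  B: 107 − 2(14.4) = 78.2
  A: 261 − 3(14.4) = 217.8
  C: 0 + 1(14.4) = 14.4
  D: 0 + 3(14.4) = 43.2
Total out = 353.6 lbmol/h; y_D = 43.2 / 353.6 = 0.1222.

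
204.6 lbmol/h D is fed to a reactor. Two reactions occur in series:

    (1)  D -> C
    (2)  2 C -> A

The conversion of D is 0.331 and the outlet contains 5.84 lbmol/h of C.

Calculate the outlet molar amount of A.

30.9 lbmol/h

Conversion of D: D consumed = 1ξ₁ = 0.331 × 204.6 → ξ₁ = 67.72 lbmol/h.
C balance: n_C = 0 + 1ξ₁ − 2ξ₂ = 5.84 → ξ₂ = (1·67.72 − 5.84)/2 = 30.94 lbmol/h.
Outlet amounts (n = n₀ + Σ ν·ξ):
  D: 204.6 − 1(67.72) = 136.9
  C: 0 + 1(67.72) − 2(30.94) = 5.84
  A: 0 + 1(30.94) = 30.94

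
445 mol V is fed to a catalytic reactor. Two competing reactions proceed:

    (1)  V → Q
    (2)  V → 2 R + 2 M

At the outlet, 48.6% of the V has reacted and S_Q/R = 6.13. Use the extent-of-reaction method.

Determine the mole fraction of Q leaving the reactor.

Conversion of V: V consumed = 0.486 × 445 = 216.3 mol = 1ξ₁ + 1ξ₂.
Selectivity: 1ξ₁ / (2ξ₂) = 6.13 → ξ₁ = 12.26 ξ₂.
Substitute: (1·12.26 + 1) ξ₂ = 216.3 → ξ₂ = 16.31 mol, ξ₁ = 200 mol.
Outlet amounts (n = n₀ + Σ ν·ξ):
  V: 445 − 1(200) − 1(16.31) = 228.7
  Q: 0 + 1(200) = 200
  R: 0 + 2(16.31) = 32.62
  M: 0 + 2(16.31) = 32.62
Total out = 493.9 mol; y_Q = 200 / 493.9 = 0.4048.

0.405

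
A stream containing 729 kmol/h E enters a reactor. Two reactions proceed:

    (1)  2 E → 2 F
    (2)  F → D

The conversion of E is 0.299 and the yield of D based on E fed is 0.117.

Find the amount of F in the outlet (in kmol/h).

133 kmol/h

Conversion of E: E consumed = 2ξ₁ = 0.299 × 729 → ξ₁ = 109 kmol/h.
Yield of D: 1ξ₂ / 729 = 0.117 → ξ₂ = 85.29 kmol/h.
Outlet amounts (n = n₀ + Σ ν·ξ):
  E: 729 − 2(109) = 511
  F: 0 + 2(109) − 1(85.29) = 132.7
  D: 0 + 1(85.29) = 85.29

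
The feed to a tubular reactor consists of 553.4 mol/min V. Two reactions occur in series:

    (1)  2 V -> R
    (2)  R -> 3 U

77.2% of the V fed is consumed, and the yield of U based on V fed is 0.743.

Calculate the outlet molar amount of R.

Conversion of V: V consumed = 2ξ₁ = 0.772 × 553.4 → ξ₁ = 213.6 mol/min.
Yield of U: 3ξ₂ / 553.4 = 0.743 → ξ₂ = 137.1 mol/min.
Outlet amounts (n = n₀ + Σ ν·ξ):
  V: 553.4 − 2(213.6) = 126.2
  R: 0 + 1(213.6) − 1(137.1) = 76.55
  U: 0 + 3(137.1) = 411.2

76.6 mol/min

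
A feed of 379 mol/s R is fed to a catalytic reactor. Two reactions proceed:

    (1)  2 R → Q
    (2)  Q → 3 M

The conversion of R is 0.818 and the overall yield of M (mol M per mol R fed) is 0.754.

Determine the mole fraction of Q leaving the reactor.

Conversion of R: R consumed = 2ξ₁ = 0.818 × 379 → ξ₁ = 155 mol/s.
Yield of M: 3ξ₂ / 379 = 0.754 → ξ₂ = 95.26 mol/s.
Outlet amounts (n = n₀ + Σ ν·ξ):
  R: 379 − 2(155) = 68.98
  Q: 0 + 1(155) − 1(95.26) = 59.76
  M: 0 + 3(95.26) = 285.8
Total out = 414.5 mol/s; y_Q = 59.76 / 414.5 = 0.1442.

0.144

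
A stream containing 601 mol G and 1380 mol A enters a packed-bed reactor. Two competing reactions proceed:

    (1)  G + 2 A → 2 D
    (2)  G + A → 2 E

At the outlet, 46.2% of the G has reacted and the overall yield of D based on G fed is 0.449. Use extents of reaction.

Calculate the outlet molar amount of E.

Yield of D: 2ξ₁ / 601 = 0.449 → ξ₁ = 134.9 mol.
Conversion of G: 1ξ₁ + 1ξ₂ = 0.462 × 601 = 277.7 → ξ₂ = 142.7 mol.
Outlet amounts (n = n₀ + Σ ν·ξ):
  G: 601 − 1(134.9) − 1(142.7) = 323.3
  A: 1380 − 2(134.9) − 1(142.7) = 967.4
  D: 0 + 2(134.9) = 269.8
  E: 0 + 2(142.7) = 285.5

285 mol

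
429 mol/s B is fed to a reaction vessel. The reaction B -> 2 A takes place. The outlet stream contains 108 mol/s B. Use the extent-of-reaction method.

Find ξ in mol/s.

For B: n = n₀ − 1ξ → 108 = 429 − 1ξ, giving ξ = 321 mol/s.
Outlet amounts (n = n₀ + ν ξ):
  B: 429 − 1(321) = 108
  A: 0 + 2(321) = 642

ξ = 321 mol/s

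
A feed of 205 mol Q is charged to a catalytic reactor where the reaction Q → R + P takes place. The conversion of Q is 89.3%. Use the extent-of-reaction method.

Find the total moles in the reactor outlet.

388 mol

Q reacted = 0.893 × 205 = 183.1 mol; ν_Q = −1, so ξ = 183.1/1 = 183.1 mol.
Outlet amounts (n = n₀ + ν ξ):
  Q: 205 − 1(183.1) = 21.94
  R: 0 + 1(183.1) = 183.1
  P: 0 + 1(183.1) = 183.1
Total out = 21.94 + 183.1 + 183.1 = 388.1 mol.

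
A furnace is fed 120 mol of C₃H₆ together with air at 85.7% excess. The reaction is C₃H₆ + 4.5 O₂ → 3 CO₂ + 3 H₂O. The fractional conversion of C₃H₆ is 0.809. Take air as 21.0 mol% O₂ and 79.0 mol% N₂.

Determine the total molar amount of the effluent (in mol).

4940 mol

Stoichiometric O₂ = 4.5 × 120 = 540 mol; O₂ fed = 540 × 1.857 = 1003 mol.
N₂ fed = 1003 × 79/21 = 3772 mol.
Fuel reacted = 0.809 × 120 → ξ = 97.08 mol.
Outlet (n = n₀ + ν ξ):
  C₃H₆: 120 − 1(97.08) = 22.92
  O₂: 1003 − 4.5(97.08) = 565.9
  N₂: 3772 (inert)
  CO₂: 0 + 3(97.08) = 291.2
  H₂O: 0 + 3(97.08) = 291.2
Total out = 22.92 + 565.9 + 3772 + 291.2 + 291.2 = 4944 mol.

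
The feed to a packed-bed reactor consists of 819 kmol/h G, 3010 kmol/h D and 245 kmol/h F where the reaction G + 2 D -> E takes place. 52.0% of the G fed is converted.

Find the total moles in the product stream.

G reacted = 0.52 × 819 = 425.9 kmol/h; ν_G = −1, so ξ = 425.9/1 = 425.9 kmol/h.
Outlet amounts (n = n₀ + ν ξ):
  G: 819 − 1(425.9) = 393.1
  D: 3010 − 2(425.9) = 2158
  E: 0 + 1(425.9) = 425.9
  F: 245 (inert)
Total out = 393.1 + 2158 + 425.9 + 245 = 3222 kmol/h.

3220 kmol/h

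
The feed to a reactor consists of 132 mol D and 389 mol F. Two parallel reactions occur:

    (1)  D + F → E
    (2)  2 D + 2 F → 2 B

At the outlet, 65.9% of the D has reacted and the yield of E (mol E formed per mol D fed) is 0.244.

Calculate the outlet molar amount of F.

Yield of E: 1ξ₁ / 132 = 0.244 → ξ₁ = 32.21 mol.
Conversion of D: 1ξ₁ + 2ξ₂ = 0.659 × 132 = 86.99 → ξ₂ = 27.39 mol.
Outlet amounts (n = n₀ + Σ ν·ξ):
  D: 132 − 1(32.21) − 2(27.39) = 45.01
  F: 389 − 1(32.21) − 2(27.39) = 302
  E: 0 + 1(32.21) = 32.21
  B: 0 + 2(27.39) = 54.78

302 mol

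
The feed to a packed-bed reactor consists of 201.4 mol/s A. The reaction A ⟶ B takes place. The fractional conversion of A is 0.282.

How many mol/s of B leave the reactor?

56.8 mol/s

A reacted = 0.282 × 201.4 = 56.79 mol/s; ν_A = −1, so ξ = 56.79/1 = 56.79 mol/s.
Outlet amounts (n = n₀ + ν ξ):
  A: 201.4 − 1(56.79) = 144.6
  B: 0 + 1(56.79) = 56.79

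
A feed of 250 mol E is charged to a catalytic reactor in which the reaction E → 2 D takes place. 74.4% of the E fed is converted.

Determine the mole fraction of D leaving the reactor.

0.853

E reacted = 0.744 × 250 = 186 mol; ν_E = −1, so ξ = 186/1 = 186 mol.
Outlet amounts (n = n₀ + ν ξ):
  E: 250 − 1(186) = 64
  D: 0 + 2(186) = 372
Total out = 436 mol; y_D = 372 / 436 = 0.8532.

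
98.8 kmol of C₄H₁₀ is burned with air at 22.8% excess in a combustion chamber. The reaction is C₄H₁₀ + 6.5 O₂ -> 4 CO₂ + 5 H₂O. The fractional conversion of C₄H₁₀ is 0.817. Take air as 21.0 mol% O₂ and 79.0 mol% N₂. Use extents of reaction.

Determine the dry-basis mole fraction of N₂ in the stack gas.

Stoichiometric O₂ = 6.5 × 98.8 = 642.2 kmol; O₂ fed = 642.2 × 1.228 = 788.6 kmol.
N₂ fed = 788.6 × 79/21 = 2967 kmol.
Fuel reacted = 0.817 × 98.8 → ξ = 80.72 kmol.
Outlet (n = n₀ + ν ξ):
  C₄H₁₀: 98.8 − 1(80.72) = 18.08
  O₂: 788.6 − 6.5(80.72) = 263.9
  N₂: 2967 (inert)
  CO₂: 0 + 4(80.72) = 322.9
  H₂O: 0 + 5(80.72) = 403.6
Dry total = 3572 kmol; y_N₂ (dry) = 2967 / 3572 = 0.8306.

0.831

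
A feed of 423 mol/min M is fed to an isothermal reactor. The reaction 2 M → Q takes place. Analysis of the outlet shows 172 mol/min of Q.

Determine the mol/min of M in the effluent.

79 mol/min

For Q: n = n₀ + 1ξ → 172 = 0 + 1ξ, giving ξ = 172 mol/min.
Outlet amounts (n = n₀ + ν ξ):
  M: 423 − 2(172) = 79
  Q: 0 + 1(172) = 172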